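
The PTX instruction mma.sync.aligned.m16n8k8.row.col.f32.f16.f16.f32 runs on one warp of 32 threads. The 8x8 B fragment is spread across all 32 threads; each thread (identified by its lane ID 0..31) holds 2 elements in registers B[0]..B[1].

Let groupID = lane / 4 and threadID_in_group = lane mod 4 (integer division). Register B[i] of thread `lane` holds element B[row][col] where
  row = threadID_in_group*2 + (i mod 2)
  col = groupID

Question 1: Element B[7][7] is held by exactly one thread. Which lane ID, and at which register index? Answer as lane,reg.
31,1

c: 7->gid=7  r: 7->tid=3,i&1=1
L=7*4+3=31  i=1=1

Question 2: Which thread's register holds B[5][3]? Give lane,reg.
c:3=>grp=3  r:5=>tig=2,lo=1
L=3*4+2=14  i=1=1

14,1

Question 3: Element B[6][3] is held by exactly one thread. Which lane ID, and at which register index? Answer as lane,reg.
c=3⇒gr=3  r=6⇒th=3,odd=0
L=3*4+3=15  i=0=0

15,0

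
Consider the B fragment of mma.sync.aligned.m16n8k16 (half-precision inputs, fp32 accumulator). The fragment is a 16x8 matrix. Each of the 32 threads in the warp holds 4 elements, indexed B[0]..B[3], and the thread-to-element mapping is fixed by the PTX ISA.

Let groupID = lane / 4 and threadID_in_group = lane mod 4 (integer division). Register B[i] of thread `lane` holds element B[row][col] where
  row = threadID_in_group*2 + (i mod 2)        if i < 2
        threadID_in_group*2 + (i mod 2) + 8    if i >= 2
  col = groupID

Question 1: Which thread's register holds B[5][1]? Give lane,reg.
c=1→G=1  r=5→rhi=0,T=2,p=1
L=1*4+2=6  i=0*2+1=1

6,1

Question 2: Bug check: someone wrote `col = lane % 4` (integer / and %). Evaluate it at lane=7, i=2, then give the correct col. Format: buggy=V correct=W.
buggy=3 correct=1

`lane % 4`[7,2]→3
lane 7→7/4=1, 7 mod 4=3
i=2  r:2·3+0+8→14  c:1
col: 3 vs 1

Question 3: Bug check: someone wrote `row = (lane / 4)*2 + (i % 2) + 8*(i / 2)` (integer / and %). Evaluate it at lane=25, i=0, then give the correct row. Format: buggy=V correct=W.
`(lane / 4)*2 + (i % 2) + 8*(i / 2)`[25,0]⇒12
lane 25⇒25/4=6, 25 mod 4=1
i=0  r:2·1+0+0⇒2  c:6
row: 12 vs 2

buggy=12 correct=2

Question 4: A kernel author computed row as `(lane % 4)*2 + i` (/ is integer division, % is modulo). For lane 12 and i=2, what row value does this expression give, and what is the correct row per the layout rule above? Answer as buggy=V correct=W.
buggy=2 correct=8

`(lane % 4)*2 + i`[12,2]⇒2
lane 12⇒12/4=3, 12 mod 4=0
i=2  r:2·0+0+8⇒8  c:3
row: 2 vs 8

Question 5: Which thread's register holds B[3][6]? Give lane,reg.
c=6⇒gr=6  r=3⇒Rb=0,th=1,odd=1
L=6*4+1=25  i=0*2+1=1

25,1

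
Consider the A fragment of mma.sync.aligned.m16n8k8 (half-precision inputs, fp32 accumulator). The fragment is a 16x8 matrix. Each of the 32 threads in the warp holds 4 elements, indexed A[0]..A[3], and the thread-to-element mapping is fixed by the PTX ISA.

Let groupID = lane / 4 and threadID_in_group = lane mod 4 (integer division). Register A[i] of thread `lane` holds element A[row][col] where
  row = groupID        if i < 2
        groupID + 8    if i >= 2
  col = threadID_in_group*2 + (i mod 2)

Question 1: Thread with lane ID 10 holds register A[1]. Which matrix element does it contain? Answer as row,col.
2,5

10: g=2,t=2
[1] (2+0,2*2+1) = (2,5)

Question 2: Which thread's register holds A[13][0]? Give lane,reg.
20,2

r=13⇒gr=5,Rb=1  c=0⇒th=0,odd=0
L=5*4+0=20  i=1*2+0=2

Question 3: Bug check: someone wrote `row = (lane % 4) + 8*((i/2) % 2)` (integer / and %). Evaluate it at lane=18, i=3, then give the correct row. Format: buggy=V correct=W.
`(lane % 4) + 8*((i/2) % 2)`[18,3]→10
lane 18→18/4=4, 18 mod 4=2
i=3  r:4+8→12  c:2·2+1→5
row: 10 vs 12

buggy=10 correct=12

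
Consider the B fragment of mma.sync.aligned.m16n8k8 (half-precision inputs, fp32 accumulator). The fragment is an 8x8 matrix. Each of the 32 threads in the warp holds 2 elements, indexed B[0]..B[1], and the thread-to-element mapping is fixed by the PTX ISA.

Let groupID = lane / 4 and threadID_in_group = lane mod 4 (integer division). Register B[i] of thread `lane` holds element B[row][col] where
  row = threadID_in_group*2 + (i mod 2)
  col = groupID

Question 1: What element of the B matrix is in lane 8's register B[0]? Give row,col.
0,2

lane 8->8/4=2, 8 mod 4=0
i=0  r:2·0+0->0  c:2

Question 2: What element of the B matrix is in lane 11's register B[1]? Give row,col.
7,2

lane 11=>11/4=2, 11 mod 4=3
i=1  r:2·3+1=>7  c:2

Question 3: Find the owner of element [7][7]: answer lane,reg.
31,1

c=7->g=7  r=7->t=3,b0=1
L=7*4+3=31  i=1=1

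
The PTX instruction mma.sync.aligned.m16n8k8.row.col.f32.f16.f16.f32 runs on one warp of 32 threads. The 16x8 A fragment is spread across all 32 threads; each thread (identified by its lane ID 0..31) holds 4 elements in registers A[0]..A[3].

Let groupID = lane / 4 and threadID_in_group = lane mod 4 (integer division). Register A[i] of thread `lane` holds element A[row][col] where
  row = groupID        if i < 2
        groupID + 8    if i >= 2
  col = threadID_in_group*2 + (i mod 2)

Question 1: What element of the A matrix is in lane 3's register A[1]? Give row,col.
L=3⇒gr=3>>2=0, th=3&3=3
[1]⇒row 0+0=0  col 3·2+1=7

0,7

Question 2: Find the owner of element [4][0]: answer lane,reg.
r=4->g=4,rb=0  c=0->t=0,b0=0
L=4*4+0=16  i=0*2+0=0

16,0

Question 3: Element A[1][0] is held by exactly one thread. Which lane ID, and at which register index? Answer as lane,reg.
4,0

r=1→G=1,rhi=0  c=0→T=0,p=0
L=1*4+0=4  i=0*2+0=0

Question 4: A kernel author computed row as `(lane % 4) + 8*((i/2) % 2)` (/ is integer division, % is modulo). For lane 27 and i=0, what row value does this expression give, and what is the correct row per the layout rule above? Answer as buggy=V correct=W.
buggy=3 correct=6

`(lane % 4) + 8*((i/2) % 2)`[27,0]->3
lane 27: g=6 (27/4), t=3 (27%4)
i=0: r=6+0=6, c=3*2+0=6
row: 3 vs 6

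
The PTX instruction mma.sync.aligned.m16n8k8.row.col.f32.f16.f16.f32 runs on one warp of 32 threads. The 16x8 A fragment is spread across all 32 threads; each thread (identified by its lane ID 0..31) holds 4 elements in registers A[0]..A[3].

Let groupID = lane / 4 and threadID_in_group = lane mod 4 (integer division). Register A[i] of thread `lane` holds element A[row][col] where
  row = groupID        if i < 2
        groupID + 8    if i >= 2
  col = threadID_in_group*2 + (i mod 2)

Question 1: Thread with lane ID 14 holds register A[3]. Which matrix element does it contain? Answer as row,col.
L=14=>grp=14>>2=3, tig=14&3=2
[3]=>row 3+8=11  col 2·2+1=5

11,5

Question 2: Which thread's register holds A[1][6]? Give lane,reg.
7,0

r=1->g=1,rb=0  c=6->t=3,b0=0
L=1*4+3=7  i=0*2+0=0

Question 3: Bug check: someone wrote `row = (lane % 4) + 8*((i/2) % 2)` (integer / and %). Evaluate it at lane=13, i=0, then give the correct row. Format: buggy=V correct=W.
buggy=1 correct=3

`(lane % 4) + 8*((i/2) % 2)`[13,0]->1
13: gid=3,tid=1
[0] (3+0,1*2+0) = (3,2)
row: 1 vs 3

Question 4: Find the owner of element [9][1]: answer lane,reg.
4,3

r:9=>grp=1,rB=1  c:1=>tig=0,lo=1
L=1*4+0=4  i=1*2+1=3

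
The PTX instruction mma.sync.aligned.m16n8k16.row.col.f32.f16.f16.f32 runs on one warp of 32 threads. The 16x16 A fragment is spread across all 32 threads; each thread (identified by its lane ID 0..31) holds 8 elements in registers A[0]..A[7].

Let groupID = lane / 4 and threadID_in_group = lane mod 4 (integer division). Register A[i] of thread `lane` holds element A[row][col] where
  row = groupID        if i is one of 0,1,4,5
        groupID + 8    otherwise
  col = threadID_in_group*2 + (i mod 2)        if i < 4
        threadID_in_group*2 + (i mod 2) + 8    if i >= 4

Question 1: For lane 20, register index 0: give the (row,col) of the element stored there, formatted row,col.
L=20->gid=20>>2=5, tid=20&3=0
[0]->row 5+0=5  col 0·2+0+0=0

5,0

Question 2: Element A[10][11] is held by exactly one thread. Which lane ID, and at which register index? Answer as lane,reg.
r=10⇒gr=2,Rb=1  c=11⇒Cb=1,th=1,odd=1
L=2*4+1=9  i=1*4+1*2+1=7

9,7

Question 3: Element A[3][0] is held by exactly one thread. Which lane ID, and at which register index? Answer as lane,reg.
12,0

r:3=>grp=3,rB=0  c:0=>cB=0,tig=0,lo=0
L=3*4+0=12  i=0*4+0*2+0=0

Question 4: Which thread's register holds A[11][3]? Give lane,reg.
r=11→G=3,rhi=1  c=3→chi=0,T=1,p=1
L=3*4+1=13  i=0*4+1*2+1=3

13,3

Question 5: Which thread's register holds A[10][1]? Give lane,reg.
8,3

r=10->g=2,rb=1  c=1->cb=0,t=0,b0=1
L=2*4+0=8  i=0*4+1*2+1=3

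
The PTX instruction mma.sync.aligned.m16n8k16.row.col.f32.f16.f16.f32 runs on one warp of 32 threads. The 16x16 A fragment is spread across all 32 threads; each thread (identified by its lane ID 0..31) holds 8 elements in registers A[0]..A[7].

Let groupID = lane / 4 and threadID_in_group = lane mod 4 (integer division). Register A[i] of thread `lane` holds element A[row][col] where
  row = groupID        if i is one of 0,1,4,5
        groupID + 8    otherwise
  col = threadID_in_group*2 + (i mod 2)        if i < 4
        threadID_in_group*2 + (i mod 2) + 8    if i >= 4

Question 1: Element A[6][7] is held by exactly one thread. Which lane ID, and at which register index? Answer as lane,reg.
r=6→G=6,rhi=0  c=7→chi=0,T=3,p=1
L=6*4+3=27  i=0*4+0*2+1=1

27,1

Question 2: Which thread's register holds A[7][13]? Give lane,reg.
r=7→G=7,rhi=0  c=13→chi=1,T=2,p=1
L=7*4+2=30  i=1*4+0*2+1=5

30,5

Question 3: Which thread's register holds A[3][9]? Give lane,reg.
r=3->g=3,rb=0  c=9->cb=1,t=0,b0=1
L=3*4+0=12  i=1*4+0*2+1=5

12,5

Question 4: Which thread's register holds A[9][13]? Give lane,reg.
r=9→G=1,rhi=1  c=13→chi=1,T=2,p=1
L=1*4+2=6  i=1*4+1*2+1=7

6,7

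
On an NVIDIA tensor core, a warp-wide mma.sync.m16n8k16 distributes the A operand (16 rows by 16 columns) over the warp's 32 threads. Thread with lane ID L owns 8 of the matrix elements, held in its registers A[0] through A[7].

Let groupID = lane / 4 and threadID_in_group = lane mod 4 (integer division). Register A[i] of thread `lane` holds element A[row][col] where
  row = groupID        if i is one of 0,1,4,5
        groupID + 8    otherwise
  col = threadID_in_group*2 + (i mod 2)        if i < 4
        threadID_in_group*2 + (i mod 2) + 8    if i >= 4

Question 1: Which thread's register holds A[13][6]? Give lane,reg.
r: 13->gid=5,r8=1  c: 6->c8=0,tid=3,i&1=0
L=5*4+3=23  i=0*4+1*2+0=2

23,2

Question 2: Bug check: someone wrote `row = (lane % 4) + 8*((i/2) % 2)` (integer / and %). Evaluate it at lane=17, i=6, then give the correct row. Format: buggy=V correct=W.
`(lane % 4) + 8*((i/2) % 2)`[17,6]→9
17: G=4,T=1
[6] (4+8,1*2+0+8) = (12,10)
row: 9 vs 12

buggy=9 correct=12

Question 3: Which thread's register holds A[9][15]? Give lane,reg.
r=9→G=1,rhi=1  c=15→chi=1,T=3,p=1
L=1*4+3=7  i=1*4+1*2+1=7

7,7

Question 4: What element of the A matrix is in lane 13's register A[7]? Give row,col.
lane 13: G=3 (13/4), T=1 (13%4)
i=7: r=3+8=11, c=1*2+1+8=11

11,11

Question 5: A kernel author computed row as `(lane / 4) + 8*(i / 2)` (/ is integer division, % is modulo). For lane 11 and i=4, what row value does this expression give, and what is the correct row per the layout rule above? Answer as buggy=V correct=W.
`(lane / 4) + 8*(i / 2)`[11,4]=>18
lane 11: grp=2 (11/4), tig=3 (11%4)
i=4: r=2+0=2, c=3*2+0+8=14
row: 18 vs 2

buggy=18 correct=2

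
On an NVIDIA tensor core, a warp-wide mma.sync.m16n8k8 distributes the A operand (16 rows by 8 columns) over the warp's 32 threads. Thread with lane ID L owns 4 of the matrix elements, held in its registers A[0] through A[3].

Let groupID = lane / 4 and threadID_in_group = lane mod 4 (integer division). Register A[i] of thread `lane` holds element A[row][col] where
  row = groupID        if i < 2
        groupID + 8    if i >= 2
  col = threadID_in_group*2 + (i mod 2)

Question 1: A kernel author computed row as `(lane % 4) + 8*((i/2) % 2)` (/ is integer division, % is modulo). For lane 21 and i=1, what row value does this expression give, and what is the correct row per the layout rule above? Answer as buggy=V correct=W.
`(lane % 4) + 8*((i/2) % 2)`[21,1]=>1
lane 21=>21/4=5, 21 mod 4=1
i=1  r:5+0=>5  c:2·1+1=>3
row: 1 vs 5

buggy=1 correct=5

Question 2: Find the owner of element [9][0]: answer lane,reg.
4,2

r: 9->gid=1,r8=1  c: 0->tid=0,i&1=0
L=1*4+0=4  i=1*2+0=2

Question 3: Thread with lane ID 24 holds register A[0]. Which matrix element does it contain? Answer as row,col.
6,0

lane 24: gr=6 (24/4), th=0 (24%4)
i=0: r=6+0=6, c=0*2+0=0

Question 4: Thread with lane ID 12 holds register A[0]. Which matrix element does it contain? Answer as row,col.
3,0

12: grp=3,tig=0
[0] (3+0,0*2+0) = (3,0)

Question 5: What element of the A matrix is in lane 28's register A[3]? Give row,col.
15,1

28: gr=7,th=0
[3] (7+8,0*2+1) = (15,1)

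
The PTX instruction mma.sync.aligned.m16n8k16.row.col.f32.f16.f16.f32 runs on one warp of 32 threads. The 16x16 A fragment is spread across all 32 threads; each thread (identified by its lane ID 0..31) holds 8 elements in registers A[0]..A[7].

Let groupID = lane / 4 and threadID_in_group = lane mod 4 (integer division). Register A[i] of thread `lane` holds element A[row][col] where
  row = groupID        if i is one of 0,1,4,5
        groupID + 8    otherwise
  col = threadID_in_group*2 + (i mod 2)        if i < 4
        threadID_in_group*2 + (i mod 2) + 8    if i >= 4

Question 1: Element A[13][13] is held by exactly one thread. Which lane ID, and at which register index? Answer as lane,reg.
22,7

r=13⇒gr=5,Rb=1  c=13⇒Cb=1,th=2,odd=1
L=5*4+2=22  i=1*4+1*2+1=7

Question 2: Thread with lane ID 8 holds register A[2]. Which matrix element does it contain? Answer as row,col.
10,0

8: G=2,T=0
[2] (2+8,0*2+0+0) = (10,0)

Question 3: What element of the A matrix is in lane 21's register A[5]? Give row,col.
lane 21: gr=5 (21/4), th=1 (21%4)
i=5: r=5+0=5, c=1*2+1+8=11

5,11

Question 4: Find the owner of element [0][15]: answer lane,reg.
r=0->g=0,rb=0  c=15->cb=1,t=3,b0=1
L=0*4+3=3  i=1*4+0*2+1=5

3,5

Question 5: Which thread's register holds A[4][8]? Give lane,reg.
r=4⇒gr=4,Rb=0  c=8⇒Cb=1,th=0,odd=0
L=4*4+0=16  i=1*4+0*2+0=4

16,4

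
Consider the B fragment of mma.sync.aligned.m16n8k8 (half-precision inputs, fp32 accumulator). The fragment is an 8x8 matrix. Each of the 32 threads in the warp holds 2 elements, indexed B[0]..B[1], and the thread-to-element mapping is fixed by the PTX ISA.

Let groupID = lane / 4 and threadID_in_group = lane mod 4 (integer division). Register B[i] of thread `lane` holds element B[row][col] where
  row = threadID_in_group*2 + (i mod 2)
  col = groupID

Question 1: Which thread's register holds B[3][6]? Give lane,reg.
25,1

c: 6->gid=6  r: 3->tid=1,i&1=1
L=6*4+1=25  i=1=1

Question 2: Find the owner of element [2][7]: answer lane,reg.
29,0

c=7->g=7  r=2->t=1,b0=0
L=7*4+1=29  i=0=0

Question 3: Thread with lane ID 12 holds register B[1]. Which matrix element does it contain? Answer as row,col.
1,3

lane 12: grp=3 (12/4), tig=0 (12%4)
i=1: r=0*2+1=1, c=grp=3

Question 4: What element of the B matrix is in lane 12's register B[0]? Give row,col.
0,3

12: g=3,t=0
[0] (0*2+0,3) = (0,3)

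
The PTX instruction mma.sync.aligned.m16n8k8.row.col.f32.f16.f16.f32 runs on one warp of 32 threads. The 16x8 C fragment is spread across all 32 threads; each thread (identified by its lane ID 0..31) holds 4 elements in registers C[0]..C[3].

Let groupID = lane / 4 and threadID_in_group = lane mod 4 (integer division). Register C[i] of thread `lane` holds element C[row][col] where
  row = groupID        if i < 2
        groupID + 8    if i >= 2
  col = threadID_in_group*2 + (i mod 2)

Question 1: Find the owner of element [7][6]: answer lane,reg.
31,0

r=7→G=7,rhi=0  c=6→T=3,p=0
L=7*4+3=31  i=0*2+0=0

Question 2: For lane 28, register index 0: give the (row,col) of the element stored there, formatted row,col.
L=28⇒gr=28>>2=7, th=28&3=0
[0]⇒row 7+0=7  col 0·2+0=0

7,0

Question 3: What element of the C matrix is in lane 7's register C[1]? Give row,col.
lane 7: grp=1 (7/4), tig=3 (7%4)
i=1: r=1+0=1, c=3*2+1=7

1,7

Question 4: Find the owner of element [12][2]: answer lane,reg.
17,2

r:12=>grp=4,rB=1  c:2=>tig=1,lo=0
L=4*4+1=17  i=1*2+0=2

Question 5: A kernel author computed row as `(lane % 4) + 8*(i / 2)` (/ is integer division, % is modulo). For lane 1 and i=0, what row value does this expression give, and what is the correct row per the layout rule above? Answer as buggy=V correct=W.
buggy=1 correct=0

`(lane % 4) + 8*(i / 2)`[1,0]->1
1: g=0,t=1
[0] (0+0,1*2+0) = (0,2)
row: 1 vs 0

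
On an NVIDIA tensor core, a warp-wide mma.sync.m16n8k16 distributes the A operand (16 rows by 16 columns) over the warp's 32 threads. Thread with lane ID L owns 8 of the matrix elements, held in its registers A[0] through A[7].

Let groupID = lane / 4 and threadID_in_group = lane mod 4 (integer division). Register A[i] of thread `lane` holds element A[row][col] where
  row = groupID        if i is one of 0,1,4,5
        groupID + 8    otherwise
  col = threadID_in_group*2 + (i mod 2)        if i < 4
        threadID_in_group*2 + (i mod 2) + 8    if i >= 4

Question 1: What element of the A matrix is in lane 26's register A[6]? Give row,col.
26: grp=6,tig=2
[6] (6+8,2*2+0+8) = (14,12)

14,12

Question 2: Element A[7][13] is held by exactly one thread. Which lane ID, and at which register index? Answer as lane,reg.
r:7=>grp=7,rB=0  c:13=>cB=1,tig=2,lo=1
L=7*4+2=30  i=1*4+0*2+1=5

30,5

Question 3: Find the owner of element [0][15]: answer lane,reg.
3,5

r:0=>grp=0,rB=0  c:15=>cB=1,tig=3,lo=1
L=0*4+3=3  i=1*4+0*2+1=5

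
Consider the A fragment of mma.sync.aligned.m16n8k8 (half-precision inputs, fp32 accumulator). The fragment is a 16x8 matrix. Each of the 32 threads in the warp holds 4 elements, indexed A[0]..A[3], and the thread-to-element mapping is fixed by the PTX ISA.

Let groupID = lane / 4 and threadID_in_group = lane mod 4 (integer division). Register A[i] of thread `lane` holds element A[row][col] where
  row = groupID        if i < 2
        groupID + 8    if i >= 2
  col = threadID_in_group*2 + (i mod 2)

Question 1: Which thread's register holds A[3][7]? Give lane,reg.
r:3=>grp=3,rB=0  c:7=>tig=3,lo=1
L=3*4+3=15  i=0*2+1=1

15,1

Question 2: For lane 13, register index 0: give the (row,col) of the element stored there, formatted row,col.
3,2

lane 13: gr=3 (13/4), th=1 (13%4)
i=0: r=3+0=3, c=1*2+0=2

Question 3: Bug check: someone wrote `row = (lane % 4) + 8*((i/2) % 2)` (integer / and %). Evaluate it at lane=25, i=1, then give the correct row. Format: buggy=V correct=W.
`(lane % 4) + 8*((i/2) % 2)`[25,1]->1
L=25->g=25>>2=6, t=25&3=1
[1]->row 6+0=6  col 1·2+1=3
row: 1 vs 6

buggy=1 correct=6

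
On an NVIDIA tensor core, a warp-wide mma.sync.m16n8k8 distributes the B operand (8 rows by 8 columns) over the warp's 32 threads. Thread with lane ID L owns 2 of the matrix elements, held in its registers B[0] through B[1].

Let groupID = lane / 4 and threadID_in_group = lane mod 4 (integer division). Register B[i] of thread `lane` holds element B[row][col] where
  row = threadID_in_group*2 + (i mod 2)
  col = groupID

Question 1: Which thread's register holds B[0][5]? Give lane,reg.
c=5⇒gr=5  r=0⇒th=0,odd=0
L=5*4+0=20  i=0=0

20,0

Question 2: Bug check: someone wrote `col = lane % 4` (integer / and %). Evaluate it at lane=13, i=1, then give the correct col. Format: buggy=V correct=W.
buggy=1 correct=3

`lane % 4`[13,1]->1
lane 13->13/4=3, 13 mod 4=1
i=1  r:2·1+1->3  c:3
col: 1 vs 3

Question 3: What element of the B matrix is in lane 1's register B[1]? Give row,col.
3,0

1: G=0,T=1
[1] (1*2+1,0) = (3,0)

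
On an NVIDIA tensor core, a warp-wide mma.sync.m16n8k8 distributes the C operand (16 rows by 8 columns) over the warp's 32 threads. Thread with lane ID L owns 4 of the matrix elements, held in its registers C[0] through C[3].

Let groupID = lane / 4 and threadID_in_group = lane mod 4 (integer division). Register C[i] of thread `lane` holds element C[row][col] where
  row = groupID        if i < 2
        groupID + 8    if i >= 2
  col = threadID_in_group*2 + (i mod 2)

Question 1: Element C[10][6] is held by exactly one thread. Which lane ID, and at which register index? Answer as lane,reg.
r: 10->gid=2,r8=1  c: 6->tid=3,i&1=0
L=2*4+3=11  i=1*2+0=2

11,2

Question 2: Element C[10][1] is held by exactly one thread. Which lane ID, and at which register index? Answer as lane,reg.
r: 10->gid=2,r8=1  c: 1->tid=0,i&1=1
L=2*4+0=8  i=1*2+1=3

8,3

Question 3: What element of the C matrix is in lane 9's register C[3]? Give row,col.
L=9->gid=9>>2=2, tid=9&3=1
[3]->row 2+8=10  col 1·2+1=3

10,3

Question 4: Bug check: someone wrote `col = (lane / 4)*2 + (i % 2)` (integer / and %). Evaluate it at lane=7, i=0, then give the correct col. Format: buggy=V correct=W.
`(lane / 4)*2 + (i % 2)`[7,0]⇒2
lane 7⇒7/4=1, 7 mod 4=3
i=0  r:1+0⇒1  c:2·3+0⇒6
col: 2 vs 6

buggy=2 correct=6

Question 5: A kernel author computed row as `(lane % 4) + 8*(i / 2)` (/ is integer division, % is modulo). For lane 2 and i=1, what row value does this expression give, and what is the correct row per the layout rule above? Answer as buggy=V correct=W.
buggy=2 correct=0

`(lane % 4) + 8*(i / 2)`[2,1]->2
lane 2->2/4=0, 2 mod 4=2
i=1  r:0+0->0  c:2·2+1->5
row: 2 vs 0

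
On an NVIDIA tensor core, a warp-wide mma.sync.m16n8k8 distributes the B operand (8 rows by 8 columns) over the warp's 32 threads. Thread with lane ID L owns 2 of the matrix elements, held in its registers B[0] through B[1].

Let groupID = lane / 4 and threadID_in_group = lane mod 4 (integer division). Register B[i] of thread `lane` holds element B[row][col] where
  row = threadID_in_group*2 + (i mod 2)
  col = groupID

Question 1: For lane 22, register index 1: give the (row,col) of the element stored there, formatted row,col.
5,5

lane 22: gr=5 (22/4), th=2 (22%4)
i=1: r=2*2+1=5, c=gr=5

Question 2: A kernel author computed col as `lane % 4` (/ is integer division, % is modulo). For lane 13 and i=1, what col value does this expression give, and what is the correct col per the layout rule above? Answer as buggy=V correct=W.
buggy=1 correct=3

`lane % 4`[13,1]->1
lane 13->13/4=3, 13 mod 4=1
i=1  r:2·1+1->3  c:3
col: 1 vs 3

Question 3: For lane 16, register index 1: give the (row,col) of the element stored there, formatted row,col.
16: grp=4,tig=0
[1] (0*2+1,4) = (1,4)

1,4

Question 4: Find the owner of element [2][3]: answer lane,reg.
c:3=>grp=3  r:2=>tig=1,lo=0
L=3*4+1=13  i=0=0

13,0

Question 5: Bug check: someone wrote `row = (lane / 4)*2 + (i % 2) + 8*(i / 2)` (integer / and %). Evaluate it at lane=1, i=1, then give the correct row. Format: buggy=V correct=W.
buggy=1 correct=3

`(lane / 4)*2 + (i % 2) + 8*(i / 2)`[1,1]->1
L=1->g=1>>2=0, t=1&3=1
[1]->row 1·2+1=3  col g=0
row: 1 vs 3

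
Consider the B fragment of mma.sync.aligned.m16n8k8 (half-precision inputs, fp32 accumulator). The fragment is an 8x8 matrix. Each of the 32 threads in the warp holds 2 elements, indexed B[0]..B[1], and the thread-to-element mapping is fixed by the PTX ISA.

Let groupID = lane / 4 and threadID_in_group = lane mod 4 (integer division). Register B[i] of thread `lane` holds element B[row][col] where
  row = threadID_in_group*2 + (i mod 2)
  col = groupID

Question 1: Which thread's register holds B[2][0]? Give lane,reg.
1,0

c=0⇒gr=0  r=2⇒th=1,odd=0
L=0*4+1=1  i=0=0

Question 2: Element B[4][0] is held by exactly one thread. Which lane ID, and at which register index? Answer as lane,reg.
c: 0->gid=0  r: 4->tid=2,i&1=0
L=0*4+2=2  i=0=0

2,0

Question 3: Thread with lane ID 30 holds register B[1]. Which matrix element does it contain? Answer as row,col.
5,7

30: grp=7,tig=2
[1] (2*2+1,7) = (5,7)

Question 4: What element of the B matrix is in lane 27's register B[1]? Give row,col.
lane 27: gr=6 (27/4), th=3 (27%4)
i=1: r=3*2+1=7, c=gr=6

7,6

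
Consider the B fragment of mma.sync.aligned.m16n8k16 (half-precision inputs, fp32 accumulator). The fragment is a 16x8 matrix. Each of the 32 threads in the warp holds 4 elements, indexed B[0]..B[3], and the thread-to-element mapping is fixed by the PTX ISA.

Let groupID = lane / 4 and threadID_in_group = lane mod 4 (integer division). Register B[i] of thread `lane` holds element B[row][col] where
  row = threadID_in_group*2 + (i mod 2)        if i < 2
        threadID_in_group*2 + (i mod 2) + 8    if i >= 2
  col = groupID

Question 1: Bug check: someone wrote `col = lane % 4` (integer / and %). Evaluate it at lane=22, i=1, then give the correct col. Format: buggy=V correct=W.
buggy=2 correct=5

`lane % 4`[22,1]⇒2
22: gr=5,th=2
[1] (2*2+1+0,5) = (5,5)
col: 2 vs 5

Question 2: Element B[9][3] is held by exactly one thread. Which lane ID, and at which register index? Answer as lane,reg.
12,3

c=3⇒gr=3  r=9⇒Rb=1,th=0,odd=1
L=3*4+0=12  i=1*2+1=3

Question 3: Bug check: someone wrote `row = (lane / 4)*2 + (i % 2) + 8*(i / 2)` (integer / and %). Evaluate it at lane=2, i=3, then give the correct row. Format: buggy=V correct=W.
buggy=9 correct=13

`(lane / 4)*2 + (i % 2) + 8*(i / 2)`[2,3]⇒9
lane 2: gr=0 (2/4), th=2 (2%4)
i=3: r=2*2+1+8=13, c=gr=0
row: 9 vs 13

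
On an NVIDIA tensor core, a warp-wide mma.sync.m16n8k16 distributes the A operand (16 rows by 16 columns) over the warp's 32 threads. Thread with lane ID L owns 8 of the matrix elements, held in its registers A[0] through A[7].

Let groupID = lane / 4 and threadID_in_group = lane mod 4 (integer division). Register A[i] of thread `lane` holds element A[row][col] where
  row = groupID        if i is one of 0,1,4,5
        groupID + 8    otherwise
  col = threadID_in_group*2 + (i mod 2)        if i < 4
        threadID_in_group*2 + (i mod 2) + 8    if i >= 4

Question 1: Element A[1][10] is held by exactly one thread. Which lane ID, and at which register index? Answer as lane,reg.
5,4

r: 1->gid=1,r8=0  c: 10->c8=1,tid=1,i&1=0
L=1*4+1=5  i=1*4+0*2+0=4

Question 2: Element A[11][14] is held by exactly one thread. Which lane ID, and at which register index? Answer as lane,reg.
15,6

r: 11->gid=3,r8=1  c: 14->c8=1,tid=3,i&1=0
L=3*4+3=15  i=1*4+1*2+0=6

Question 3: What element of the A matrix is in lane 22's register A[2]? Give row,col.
13,4

22: g=5,t=2
[2] (5+8,2*2+0+0) = (13,4)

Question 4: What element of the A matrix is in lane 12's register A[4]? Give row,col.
lane 12: gid=3 (12/4), tid=0 (12%4)
i=4: r=3+0=3, c=0*2+0+8=8

3,8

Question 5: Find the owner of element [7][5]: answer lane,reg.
30,1

r=7->g=7,rb=0  c=5->cb=0,t=2,b0=1
L=7*4+2=30  i=0*4+0*2+1=1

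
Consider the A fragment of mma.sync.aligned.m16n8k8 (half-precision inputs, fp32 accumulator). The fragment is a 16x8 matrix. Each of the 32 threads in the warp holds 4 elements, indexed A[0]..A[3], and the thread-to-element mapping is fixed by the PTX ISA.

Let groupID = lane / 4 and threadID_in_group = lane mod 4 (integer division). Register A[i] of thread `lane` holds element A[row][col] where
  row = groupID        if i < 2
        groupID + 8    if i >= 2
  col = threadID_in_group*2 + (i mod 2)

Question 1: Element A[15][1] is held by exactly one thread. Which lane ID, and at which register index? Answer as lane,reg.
r=15→G=7,rhi=1  c=1→T=0,p=1
L=7*4+0=28  i=1*2+1=3

28,3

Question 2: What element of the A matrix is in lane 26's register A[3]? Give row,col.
14,5

lane 26: gid=6 (26/4), tid=2 (26%4)
i=3: r=6+8=14, c=2*2+1=5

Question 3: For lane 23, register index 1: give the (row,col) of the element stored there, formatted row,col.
lane 23⇒23/4=5, 23 mod 4=3
i=1  r:5+0⇒5  c:2·3+1⇒7

5,7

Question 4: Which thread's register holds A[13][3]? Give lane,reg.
21,3

r=13⇒gr=5,Rb=1  c=3⇒th=1,odd=1
L=5*4+1=21  i=1*2+1=3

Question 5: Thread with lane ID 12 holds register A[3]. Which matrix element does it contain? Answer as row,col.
11,1

12: grp=3,tig=0
[3] (3+8,0*2+1) = (11,1)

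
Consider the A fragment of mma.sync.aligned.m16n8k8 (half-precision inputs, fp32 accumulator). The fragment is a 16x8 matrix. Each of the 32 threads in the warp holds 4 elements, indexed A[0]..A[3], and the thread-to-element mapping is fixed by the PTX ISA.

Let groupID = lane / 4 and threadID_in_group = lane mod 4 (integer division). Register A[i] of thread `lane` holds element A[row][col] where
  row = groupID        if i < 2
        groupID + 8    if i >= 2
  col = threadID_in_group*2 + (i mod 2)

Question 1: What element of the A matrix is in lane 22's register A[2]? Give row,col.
13,4

lane 22->22/4=5, 22 mod 4=2
i=2  r:5+8->13  c:2·2+0->4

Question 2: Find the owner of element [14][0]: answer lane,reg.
r:14=>grp=6,rB=1  c:0=>tig=0,lo=0
L=6*4+0=24  i=1*2+0=2

24,2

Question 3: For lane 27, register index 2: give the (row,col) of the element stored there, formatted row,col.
lane 27->27/4=6, 27 mod 4=3
i=2  r:6+8->14  c:2·3+0->6

14,6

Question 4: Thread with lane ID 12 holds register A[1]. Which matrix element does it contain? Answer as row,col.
12: g=3,t=0
[1] (3+0,0*2+1) = (3,1)

3,1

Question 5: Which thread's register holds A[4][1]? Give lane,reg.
r=4->g=4,rb=0  c=1->t=0,b0=1
L=4*4+0=16  i=0*2+1=1

16,1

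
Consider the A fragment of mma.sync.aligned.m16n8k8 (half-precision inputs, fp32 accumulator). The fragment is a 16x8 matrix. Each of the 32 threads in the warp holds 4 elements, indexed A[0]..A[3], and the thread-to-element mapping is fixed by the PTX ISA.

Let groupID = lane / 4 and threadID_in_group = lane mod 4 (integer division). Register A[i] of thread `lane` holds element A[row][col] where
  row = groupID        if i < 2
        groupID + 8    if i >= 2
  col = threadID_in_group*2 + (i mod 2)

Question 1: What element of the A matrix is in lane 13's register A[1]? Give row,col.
3,3

lane 13: grp=3 (13/4), tig=1 (13%4)
i=1: r=3+0=3, c=1*2+1=3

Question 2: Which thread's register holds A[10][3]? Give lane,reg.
r:10=>grp=2,rB=1  c:3=>tig=1,lo=1
L=2*4+1=9  i=1*2+1=3

9,3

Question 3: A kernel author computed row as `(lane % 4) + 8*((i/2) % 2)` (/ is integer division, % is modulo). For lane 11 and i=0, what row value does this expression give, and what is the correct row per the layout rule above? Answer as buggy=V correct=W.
buggy=3 correct=2

`(lane % 4) + 8*((i/2) % 2)`[11,0]⇒3
lane 11⇒11/4=2, 11 mod 4=3
i=0  r:2+0⇒2  c:2·3+0⇒6
row: 3 vs 2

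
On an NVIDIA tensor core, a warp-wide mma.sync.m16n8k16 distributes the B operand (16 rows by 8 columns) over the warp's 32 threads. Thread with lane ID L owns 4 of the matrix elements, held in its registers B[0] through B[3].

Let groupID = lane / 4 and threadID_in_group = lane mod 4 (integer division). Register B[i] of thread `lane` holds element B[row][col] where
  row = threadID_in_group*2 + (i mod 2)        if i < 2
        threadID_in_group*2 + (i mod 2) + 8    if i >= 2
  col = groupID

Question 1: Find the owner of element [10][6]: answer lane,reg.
c=6->g=6  r=10->rb=1,t=1,b0=0
L=6*4+1=25  i=1*2+0=2

25,2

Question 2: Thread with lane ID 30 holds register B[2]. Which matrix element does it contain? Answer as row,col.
lane 30->30/4=7, 30 mod 4=2
i=2  r:2·2+0+8->12  c:7

12,7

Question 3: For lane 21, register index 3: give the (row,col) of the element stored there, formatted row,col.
L=21=>grp=21>>2=5, tig=21&3=1
[3]=>row 1·2+1+8=11  col grp=5

11,5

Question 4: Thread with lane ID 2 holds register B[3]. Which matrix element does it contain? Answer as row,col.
13,0

L=2->gid=2>>2=0, tid=2&3=2
[3]->row 2·2+1+8=13  col gid=0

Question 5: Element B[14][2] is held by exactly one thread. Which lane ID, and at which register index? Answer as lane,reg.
11,2

c=2⇒gr=2  r=14⇒Rb=1,th=3,odd=0
L=2*4+3=11  i=1*2+0=2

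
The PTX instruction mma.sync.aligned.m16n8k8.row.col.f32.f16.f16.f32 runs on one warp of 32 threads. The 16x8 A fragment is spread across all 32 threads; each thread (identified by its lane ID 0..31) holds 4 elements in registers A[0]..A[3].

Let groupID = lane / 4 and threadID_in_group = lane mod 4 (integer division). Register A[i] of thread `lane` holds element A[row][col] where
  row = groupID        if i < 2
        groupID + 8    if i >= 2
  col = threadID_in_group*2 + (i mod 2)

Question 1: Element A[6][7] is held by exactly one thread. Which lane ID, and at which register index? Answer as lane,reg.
r:6=>grp=6,rB=0  c:7=>tig=3,lo=1
L=6*4+3=27  i=0*2+1=1

27,1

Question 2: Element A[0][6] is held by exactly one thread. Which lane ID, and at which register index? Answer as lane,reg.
3,0

r=0->g=0,rb=0  c=6->t=3,b0=0
L=0*4+3=3  i=0*2+0=0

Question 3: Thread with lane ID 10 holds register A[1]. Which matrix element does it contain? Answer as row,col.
lane 10: G=2 (10/4), T=2 (10%4)
i=1: r=2+0=2, c=2*2+1=5

2,5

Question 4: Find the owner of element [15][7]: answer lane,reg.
31,3

r=15->g=7,rb=1  c=7->t=3,b0=1
L=7*4+3=31  i=1*2+1=3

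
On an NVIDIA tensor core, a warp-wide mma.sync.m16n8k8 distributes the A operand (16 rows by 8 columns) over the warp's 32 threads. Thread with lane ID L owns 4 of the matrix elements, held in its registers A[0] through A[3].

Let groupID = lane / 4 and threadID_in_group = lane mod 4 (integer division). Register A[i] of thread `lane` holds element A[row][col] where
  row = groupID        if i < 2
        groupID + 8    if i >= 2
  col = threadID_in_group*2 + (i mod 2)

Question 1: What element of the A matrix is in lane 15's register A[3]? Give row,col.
11,7

lane 15: g=3 (15/4), t=3 (15%4)
i=3: r=3+8=11, c=3*2+1=7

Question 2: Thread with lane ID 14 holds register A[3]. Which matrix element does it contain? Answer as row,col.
11,5

L=14=>grp=14>>2=3, tig=14&3=2
[3]=>row 3+8=11  col 2·2+1=5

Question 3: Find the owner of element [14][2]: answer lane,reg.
25,2

r: 14->gid=6,r8=1  c: 2->tid=1,i&1=0
L=6*4+1=25  i=1*2+0=2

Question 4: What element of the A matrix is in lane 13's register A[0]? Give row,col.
L=13⇒gr=13>>2=3, th=13&3=1
[0]⇒row 3+0=3  col 1·2+0=2

3,2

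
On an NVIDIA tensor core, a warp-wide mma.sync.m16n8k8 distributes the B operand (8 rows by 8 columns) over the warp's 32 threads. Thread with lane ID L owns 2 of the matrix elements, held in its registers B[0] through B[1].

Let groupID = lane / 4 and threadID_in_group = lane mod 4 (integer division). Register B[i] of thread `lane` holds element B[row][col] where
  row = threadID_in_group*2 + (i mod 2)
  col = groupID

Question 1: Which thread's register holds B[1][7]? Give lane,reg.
28,1

c=7→G=7  r=1→T=0,p=1
L=7*4+0=28  i=1=1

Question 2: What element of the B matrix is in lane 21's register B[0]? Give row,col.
2,5

lane 21→21/4=5, 21 mod 4=1
i=0  r:2·1+0→2  c:5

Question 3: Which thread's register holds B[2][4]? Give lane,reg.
c:4=>grp=4  r:2=>tig=1,lo=0
L=4*4+1=17  i=0=0

17,0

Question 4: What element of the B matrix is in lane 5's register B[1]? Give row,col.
3,1

lane 5->5/4=1, 5 mod 4=1
i=1  r:2·1+1->3  c:1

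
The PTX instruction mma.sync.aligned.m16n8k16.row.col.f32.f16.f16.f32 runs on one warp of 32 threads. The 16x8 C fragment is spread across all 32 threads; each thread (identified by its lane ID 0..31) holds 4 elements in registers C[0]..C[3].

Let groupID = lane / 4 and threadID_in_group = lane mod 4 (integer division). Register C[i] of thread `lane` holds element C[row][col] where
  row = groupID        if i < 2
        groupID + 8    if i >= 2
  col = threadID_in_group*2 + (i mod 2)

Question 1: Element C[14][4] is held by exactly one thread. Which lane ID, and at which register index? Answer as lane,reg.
r:14=>grp=6,rB=1  c:4=>tig=2,lo=0
L=6*4+2=26  i=1*2+0=2

26,2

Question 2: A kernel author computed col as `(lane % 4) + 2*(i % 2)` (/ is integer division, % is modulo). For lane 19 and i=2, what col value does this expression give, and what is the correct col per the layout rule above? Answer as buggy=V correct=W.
buggy=3 correct=6

`(lane % 4) + 2*(i % 2)`[19,2]=>3
lane 19: grp=4 (19/4), tig=3 (19%4)
i=2: r=4+8=12, c=3*2+0=6
col: 3 vs 6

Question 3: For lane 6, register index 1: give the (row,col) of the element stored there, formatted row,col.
lane 6→6/4=1, 6 mod 4=2
i=1  r:1+0→1  c:2·2+1→5

1,5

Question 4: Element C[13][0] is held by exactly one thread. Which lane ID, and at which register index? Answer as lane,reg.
20,2

r=13->g=5,rb=1  c=0->t=0,b0=0
L=5*4+0=20  i=1*2+0=2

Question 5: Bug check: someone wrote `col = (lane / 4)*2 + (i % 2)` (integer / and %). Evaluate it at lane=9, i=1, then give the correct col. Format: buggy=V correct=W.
`(lane / 4)*2 + (i % 2)`[9,1]⇒5
9: gr=2,th=1
[1] (2+0,1*2+1) = (2,3)
col: 5 vs 3

buggy=5 correct=3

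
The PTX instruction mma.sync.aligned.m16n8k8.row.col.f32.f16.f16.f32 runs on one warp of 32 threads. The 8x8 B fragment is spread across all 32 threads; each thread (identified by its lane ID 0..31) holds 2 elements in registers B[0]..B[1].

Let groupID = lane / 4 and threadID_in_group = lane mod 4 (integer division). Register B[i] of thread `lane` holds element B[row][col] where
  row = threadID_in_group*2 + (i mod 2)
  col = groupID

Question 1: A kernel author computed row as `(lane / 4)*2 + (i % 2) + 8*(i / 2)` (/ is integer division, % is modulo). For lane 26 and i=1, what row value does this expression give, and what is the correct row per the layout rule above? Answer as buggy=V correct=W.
`(lane / 4)*2 + (i % 2) + 8*(i / 2)`[26,1]=>13
lane 26: grp=6 (26/4), tig=2 (26%4)
i=1: r=2*2+1=5, c=grp=6
row: 13 vs 5

buggy=13 correct=5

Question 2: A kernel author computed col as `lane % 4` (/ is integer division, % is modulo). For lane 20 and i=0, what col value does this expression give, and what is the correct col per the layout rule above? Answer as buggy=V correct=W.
buggy=0 correct=5

`lane % 4`[20,0]=>0
lane 20: grp=5 (20/4), tig=0 (20%4)
i=0: r=0*2+0=0, c=grp=5
col: 0 vs 5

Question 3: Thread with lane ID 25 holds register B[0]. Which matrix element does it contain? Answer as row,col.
2,6

25: g=6,t=1
[0] (1*2+0,6) = (2,6)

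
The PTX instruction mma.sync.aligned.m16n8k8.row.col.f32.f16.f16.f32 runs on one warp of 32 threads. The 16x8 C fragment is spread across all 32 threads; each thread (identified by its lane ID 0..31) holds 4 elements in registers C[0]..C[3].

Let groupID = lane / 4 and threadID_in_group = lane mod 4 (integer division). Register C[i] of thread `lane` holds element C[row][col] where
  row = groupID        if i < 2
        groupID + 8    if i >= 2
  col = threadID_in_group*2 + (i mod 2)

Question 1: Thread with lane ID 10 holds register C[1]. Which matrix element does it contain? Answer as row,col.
2,5

10: grp=2,tig=2
[1] (2+0,2*2+1) = (2,5)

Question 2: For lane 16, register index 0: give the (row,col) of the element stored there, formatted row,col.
4,0

16: g=4,t=0
[0] (4+0,0*2+0) = (4,0)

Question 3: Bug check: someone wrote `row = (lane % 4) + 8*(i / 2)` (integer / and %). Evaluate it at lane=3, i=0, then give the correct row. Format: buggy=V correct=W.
buggy=3 correct=0

`(lane % 4) + 8*(i / 2)`[3,0]→3
L=3→G=3>>2=0, T=3&3=3
[0]→row 0+0=0  col 3·2+0=6
row: 3 vs 0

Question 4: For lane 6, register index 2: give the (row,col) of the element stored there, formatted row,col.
9,4

lane 6→6/4=1, 6 mod 4=2
i=2  r:1+8→9  c:2·2+0→4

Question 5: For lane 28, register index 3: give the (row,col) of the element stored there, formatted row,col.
lane 28: G=7 (28/4), T=0 (28%4)
i=3: r=7+8=15, c=0*2+1=1

15,1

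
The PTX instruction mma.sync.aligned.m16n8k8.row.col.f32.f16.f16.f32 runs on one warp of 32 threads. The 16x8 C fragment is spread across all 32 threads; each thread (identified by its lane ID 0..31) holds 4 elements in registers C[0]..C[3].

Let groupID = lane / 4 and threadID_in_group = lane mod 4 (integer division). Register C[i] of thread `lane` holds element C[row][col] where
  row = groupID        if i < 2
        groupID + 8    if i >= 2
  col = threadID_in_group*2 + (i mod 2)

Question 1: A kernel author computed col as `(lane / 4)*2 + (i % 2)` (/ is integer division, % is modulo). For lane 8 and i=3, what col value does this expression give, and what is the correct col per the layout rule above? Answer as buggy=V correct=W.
`(lane / 4)*2 + (i % 2)`[8,3]→5
8: G=2,T=0
[3] (2+8,0*2+1) = (10,1)
col: 5 vs 1

buggy=5 correct=1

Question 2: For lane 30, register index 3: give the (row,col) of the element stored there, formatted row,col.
lane 30: G=7 (30/4), T=2 (30%4)
i=3: r=7+8=15, c=2*2+1=5

15,5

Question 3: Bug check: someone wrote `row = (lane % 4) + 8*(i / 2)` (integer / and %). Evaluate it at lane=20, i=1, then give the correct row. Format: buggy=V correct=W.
buggy=0 correct=5

`(lane % 4) + 8*(i / 2)`[20,1]=>0
L=20=>grp=20>>2=5, tig=20&3=0
[1]=>row 5+0=5  col 0·2+1=1
row: 0 vs 5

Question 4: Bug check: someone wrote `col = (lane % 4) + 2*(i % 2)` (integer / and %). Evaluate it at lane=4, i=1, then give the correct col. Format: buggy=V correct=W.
buggy=2 correct=1

`(lane % 4) + 2*(i % 2)`[4,1]->2
lane 4: gid=1 (4/4), tid=0 (4%4)
i=1: r=1+0=1, c=0*2+1=1
col: 2 vs 1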